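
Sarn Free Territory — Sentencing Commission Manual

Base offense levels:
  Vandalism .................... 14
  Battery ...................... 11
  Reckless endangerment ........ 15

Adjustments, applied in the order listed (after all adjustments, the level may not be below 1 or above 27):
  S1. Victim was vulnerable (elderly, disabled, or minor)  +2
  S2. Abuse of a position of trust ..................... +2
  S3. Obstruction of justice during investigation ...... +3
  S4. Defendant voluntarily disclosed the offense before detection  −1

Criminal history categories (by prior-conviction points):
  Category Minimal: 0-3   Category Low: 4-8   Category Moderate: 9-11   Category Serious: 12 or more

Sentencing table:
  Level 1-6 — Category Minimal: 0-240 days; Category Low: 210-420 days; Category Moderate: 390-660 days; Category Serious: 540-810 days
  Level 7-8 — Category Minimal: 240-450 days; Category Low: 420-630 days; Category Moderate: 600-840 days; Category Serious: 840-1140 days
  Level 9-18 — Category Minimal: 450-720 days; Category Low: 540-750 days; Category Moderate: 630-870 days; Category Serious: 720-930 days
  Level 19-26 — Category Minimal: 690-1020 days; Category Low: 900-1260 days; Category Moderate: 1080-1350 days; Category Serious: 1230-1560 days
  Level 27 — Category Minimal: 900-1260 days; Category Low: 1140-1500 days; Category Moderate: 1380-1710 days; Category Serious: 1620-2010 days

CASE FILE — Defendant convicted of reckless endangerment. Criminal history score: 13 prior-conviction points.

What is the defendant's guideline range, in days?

720-930 days

Base offense level for reckless endangerment: 15.
Final offense level: 15.
Criminal history: 13 prior points → Category Serious (12+).
Level 15 falls in the 9-18 band.
Grid: Level 9-18 × Category Serious = 720-930 days.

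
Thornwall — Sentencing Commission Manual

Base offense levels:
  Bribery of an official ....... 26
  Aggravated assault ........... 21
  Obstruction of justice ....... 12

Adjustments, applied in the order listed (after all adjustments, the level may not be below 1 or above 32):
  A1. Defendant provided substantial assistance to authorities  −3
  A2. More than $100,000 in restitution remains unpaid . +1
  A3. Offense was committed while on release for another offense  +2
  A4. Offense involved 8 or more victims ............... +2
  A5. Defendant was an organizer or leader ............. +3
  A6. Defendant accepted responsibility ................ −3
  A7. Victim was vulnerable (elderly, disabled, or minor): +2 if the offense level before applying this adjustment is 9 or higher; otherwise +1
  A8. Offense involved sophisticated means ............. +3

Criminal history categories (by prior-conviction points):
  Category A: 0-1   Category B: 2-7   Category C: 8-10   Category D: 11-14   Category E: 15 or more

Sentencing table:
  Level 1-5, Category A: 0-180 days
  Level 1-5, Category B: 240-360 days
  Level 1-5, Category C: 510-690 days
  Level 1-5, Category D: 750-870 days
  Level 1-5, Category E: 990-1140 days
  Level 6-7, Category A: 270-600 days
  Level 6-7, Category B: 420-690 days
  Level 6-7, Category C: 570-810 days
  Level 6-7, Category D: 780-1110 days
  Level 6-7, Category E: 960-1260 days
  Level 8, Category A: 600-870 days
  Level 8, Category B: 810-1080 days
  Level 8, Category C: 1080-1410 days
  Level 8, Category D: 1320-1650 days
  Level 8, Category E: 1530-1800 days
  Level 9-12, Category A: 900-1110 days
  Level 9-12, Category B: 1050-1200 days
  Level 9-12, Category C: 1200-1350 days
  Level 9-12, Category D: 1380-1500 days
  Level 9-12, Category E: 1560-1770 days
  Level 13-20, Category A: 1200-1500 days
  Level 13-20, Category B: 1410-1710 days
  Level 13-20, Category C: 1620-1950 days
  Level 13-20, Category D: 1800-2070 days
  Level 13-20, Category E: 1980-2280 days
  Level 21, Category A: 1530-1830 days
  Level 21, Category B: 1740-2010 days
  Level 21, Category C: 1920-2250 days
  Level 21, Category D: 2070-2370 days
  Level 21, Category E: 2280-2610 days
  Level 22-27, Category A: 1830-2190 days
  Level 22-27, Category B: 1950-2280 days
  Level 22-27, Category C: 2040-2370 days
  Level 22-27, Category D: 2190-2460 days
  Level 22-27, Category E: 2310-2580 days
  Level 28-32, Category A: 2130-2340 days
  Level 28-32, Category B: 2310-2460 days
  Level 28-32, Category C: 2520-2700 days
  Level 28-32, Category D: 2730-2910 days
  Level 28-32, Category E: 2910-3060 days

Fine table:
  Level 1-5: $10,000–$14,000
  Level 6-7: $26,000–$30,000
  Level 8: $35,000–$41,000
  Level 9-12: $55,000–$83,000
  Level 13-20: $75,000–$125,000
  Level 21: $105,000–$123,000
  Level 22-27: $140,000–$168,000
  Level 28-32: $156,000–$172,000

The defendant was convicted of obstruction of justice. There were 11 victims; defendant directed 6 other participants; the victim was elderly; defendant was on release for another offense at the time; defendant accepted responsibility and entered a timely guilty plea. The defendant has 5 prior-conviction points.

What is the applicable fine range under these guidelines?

$75,000–$125,000

Base offense level for obstruction of justice: 12.
A3 applies: 12 + 2 = 14.
A4 applies: 14 + 2 = 16.
A5 applies: 16 + 3 = 19.
A6 applies: 19 − 3 = 16.
A7 applies (level before this adjustment is 16 ≥ 9, so +2): 16 + 2 = 18.
Final offense level: 18.
Level 18 falls in the 13-20 band.
Fine table: Level 13-20 → $75,000–$125,000.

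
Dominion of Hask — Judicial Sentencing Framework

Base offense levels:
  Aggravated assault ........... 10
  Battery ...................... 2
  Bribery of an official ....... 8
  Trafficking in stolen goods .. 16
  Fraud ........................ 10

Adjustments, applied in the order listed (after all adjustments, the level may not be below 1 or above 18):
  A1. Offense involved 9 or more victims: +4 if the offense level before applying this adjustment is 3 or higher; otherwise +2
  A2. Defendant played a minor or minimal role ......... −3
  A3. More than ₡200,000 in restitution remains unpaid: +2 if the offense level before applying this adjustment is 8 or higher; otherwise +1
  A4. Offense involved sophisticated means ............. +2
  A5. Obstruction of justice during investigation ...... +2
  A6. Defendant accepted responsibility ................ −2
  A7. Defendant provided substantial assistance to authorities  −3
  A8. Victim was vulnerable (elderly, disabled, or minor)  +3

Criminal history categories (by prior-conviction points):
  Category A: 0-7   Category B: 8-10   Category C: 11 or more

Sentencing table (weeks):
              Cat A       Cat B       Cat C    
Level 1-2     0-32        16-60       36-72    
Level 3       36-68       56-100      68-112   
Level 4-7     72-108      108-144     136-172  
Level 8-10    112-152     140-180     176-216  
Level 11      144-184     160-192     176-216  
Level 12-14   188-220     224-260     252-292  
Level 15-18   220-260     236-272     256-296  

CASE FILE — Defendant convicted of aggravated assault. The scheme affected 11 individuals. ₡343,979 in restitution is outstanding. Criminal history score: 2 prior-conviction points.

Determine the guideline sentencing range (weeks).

220-260 weeks

Base offense level for aggravated assault: 10.
A1 applies (level before this adjustment is 10 ≥ 3, so +4): 10 + 4 = 14.
A2 does not apply.
A3 applies (level before this adjustment is 14 ≥ 8, so +2): 14 + 2 = 16.
A4 does not apply.
A7 does not apply.
A8 does not apply.
Final offense level: 16.
Criminal history: 2 prior points → Category A (0-7).
Level 16 falls in the 15-18 band.
Grid: Level 15-18 × Category A = 220-260 weeks.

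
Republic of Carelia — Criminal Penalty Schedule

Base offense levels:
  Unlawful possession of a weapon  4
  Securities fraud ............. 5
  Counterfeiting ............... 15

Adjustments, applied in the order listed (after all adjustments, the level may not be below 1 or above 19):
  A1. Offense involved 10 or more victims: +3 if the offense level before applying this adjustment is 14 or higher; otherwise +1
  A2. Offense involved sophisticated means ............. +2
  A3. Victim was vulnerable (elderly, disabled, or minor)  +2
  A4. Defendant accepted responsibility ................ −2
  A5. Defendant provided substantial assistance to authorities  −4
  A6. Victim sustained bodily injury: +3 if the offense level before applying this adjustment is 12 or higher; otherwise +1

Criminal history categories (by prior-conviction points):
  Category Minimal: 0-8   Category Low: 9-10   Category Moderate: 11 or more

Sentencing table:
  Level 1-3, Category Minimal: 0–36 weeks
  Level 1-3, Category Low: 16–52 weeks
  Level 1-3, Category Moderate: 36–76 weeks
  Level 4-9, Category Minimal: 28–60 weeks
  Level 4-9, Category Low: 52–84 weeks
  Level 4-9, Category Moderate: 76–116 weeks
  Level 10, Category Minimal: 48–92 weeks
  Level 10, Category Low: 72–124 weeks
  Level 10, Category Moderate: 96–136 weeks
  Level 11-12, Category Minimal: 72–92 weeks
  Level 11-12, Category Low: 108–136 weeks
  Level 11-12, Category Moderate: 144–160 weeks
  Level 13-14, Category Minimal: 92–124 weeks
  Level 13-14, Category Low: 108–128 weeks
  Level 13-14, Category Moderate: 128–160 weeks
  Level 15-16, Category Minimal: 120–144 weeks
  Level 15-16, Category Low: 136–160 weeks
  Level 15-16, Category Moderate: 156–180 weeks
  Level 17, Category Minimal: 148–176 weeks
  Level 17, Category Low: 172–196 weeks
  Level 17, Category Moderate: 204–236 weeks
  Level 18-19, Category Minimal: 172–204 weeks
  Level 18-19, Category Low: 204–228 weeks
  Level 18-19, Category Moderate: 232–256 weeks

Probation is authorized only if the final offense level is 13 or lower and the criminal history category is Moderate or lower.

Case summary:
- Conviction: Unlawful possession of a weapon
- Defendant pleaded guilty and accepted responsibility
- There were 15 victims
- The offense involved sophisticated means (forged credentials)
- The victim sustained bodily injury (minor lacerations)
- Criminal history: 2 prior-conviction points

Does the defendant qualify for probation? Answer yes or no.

Base offense level for unlawful possession of a weapon: 4.
A1 applies (level before this adjustment is 4 < 14, so +1): 4 + 1 = 5.
A2 applies: 5 + 2 = 7.
A3 does not apply.
A4 applies: 7 − 2 = 5.
A5 does not apply.
A6 applies (level before this adjustment is 5 < 12, so +1): 5 + 1 = 6.
Final offense level: 6.
Criminal history: 2 prior points → Category Minimal (0-8).
Level 6 falls in the 4-9 band.
Grid: Level 4-9 × Category Minimal = 28-60 weeks.
Probation check: level 6 ≤ 13 and category Minimal ≤ Moderate → eligible.

Yes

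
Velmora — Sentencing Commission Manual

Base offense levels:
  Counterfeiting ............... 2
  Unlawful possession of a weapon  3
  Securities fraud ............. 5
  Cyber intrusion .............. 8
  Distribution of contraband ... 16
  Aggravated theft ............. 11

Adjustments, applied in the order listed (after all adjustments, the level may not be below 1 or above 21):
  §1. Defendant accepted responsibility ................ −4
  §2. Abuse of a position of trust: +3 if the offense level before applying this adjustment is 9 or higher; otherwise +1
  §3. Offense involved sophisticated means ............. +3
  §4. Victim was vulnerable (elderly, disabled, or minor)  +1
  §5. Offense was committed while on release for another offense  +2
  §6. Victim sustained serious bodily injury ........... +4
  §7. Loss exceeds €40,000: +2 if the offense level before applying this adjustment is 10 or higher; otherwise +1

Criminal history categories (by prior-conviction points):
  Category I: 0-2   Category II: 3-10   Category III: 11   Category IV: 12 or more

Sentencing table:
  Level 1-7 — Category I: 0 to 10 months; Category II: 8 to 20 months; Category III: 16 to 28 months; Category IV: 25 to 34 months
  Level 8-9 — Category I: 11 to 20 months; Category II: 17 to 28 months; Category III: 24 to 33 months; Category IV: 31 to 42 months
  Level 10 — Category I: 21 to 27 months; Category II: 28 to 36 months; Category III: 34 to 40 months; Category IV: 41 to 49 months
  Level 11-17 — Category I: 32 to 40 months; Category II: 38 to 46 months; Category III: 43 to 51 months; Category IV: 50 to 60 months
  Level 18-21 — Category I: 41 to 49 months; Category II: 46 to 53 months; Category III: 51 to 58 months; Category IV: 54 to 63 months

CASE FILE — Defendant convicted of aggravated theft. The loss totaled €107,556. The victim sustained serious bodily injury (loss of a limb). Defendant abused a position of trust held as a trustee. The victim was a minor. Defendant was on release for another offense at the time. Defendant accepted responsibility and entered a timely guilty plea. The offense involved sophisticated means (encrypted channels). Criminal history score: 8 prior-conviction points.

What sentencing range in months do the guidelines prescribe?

46-53 months

Base offense level for aggravated theft: 11.
§1 applies: 11 − 4 = 7.
§2 applies (level before this adjustment is 7 < 9, so +1): 7 + 1 = 8.
§3 applies: 8 + 3 = 11.
§4 applies: 11 + 1 = 12.
§5 applies: 12 + 2 = 14.
§6 applies: 14 + 4 = 18.
§7 applies (level before this adjustment is 18 ≥ 10, so +2): 18 + 2 = 20.
Final offense level: 20.
Criminal history: 8 prior points → Category II (3-10).
Level 20 falls in the 18-21 band.
Grid: Level 18-21 × Category II = 46-53 months.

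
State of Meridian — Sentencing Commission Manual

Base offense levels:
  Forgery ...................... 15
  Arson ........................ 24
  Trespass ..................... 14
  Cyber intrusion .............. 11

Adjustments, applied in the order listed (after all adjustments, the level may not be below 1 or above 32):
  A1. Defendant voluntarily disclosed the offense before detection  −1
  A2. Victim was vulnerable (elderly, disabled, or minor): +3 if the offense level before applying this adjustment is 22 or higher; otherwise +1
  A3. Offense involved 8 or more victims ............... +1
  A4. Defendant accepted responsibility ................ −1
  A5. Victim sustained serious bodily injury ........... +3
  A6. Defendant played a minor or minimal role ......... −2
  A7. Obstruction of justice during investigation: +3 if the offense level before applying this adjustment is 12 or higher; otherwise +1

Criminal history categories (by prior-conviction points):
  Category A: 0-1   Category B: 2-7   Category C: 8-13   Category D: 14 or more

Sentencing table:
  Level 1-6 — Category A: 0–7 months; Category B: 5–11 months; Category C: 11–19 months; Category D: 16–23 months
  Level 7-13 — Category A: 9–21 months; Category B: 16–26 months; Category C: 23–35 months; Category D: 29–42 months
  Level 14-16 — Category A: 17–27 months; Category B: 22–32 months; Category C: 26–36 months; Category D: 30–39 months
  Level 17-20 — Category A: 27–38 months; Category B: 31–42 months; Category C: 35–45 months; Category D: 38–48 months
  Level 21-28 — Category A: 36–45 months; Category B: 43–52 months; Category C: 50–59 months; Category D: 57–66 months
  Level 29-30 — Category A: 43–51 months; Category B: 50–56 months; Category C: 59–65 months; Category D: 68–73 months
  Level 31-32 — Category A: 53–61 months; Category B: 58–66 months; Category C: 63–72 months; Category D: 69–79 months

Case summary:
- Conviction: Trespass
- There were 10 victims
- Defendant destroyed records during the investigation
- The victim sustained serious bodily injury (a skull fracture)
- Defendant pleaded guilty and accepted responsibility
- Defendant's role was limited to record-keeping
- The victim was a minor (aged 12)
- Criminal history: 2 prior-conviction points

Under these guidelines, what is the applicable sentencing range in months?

Base offense level for trespass: 14.
A1 does not apply.
A2 applies (level before this adjustment is 14 < 22, so +1): 14 + 1 = 15.
A3 applies: 15 + 1 = 16.
A4 applies: 16 − 1 = 15.
A5 applies: 15 + 3 = 18.
A6 applies: 18 − 2 = 16.
A7 applies (level before this adjustment is 16 ≥ 12, so +3): 16 + 3 = 19.
Final offense level: 19.
Criminal history: 2 prior points → Category B (2-7).
Level 19 falls in the 17-20 band.
Grid: Level 17-20 × Category B = 31-42 months.

31-42 months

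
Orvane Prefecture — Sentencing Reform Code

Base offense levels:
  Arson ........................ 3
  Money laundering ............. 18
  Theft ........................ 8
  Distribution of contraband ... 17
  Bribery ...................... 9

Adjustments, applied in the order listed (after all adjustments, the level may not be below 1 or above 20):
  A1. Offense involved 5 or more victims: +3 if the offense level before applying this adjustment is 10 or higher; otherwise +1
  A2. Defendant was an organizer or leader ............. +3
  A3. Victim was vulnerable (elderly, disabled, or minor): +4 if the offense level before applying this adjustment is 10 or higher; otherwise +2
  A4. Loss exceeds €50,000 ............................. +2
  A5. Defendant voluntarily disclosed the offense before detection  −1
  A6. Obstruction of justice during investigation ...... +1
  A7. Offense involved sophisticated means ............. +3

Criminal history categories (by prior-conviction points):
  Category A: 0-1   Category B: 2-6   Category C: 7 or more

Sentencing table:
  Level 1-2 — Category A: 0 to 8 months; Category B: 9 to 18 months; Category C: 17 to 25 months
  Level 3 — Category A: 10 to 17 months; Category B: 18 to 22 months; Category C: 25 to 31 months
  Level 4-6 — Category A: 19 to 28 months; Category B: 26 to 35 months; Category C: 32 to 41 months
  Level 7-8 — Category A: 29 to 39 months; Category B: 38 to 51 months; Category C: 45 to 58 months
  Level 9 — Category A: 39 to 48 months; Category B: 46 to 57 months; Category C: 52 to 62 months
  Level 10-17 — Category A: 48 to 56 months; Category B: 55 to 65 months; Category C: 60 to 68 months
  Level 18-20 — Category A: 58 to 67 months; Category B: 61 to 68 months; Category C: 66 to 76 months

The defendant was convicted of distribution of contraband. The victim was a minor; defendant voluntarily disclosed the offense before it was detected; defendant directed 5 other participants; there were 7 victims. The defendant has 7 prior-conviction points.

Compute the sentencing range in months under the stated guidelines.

66-76 months

Base offense level for distribution of contraband: 17.
A1 applies (level before this adjustment is 17 ≥ 10, so +3): 17 + 3 = 20.
A2 applies: 20 + 3 = 23.
A3 applies (level before this adjustment is 23 ≥ 10, so +4): 23 + 4 = 27.
A5 applies: 27 − 1 = 26.
Level 26 exceeds the maximum of 20; capped at 20.
Final offense level: 20.
Criminal history: 7 prior points → Category C (7+).
Level 20 falls in the 18-20 band.
Grid: Level 18-20 × Category C = 66-76 months.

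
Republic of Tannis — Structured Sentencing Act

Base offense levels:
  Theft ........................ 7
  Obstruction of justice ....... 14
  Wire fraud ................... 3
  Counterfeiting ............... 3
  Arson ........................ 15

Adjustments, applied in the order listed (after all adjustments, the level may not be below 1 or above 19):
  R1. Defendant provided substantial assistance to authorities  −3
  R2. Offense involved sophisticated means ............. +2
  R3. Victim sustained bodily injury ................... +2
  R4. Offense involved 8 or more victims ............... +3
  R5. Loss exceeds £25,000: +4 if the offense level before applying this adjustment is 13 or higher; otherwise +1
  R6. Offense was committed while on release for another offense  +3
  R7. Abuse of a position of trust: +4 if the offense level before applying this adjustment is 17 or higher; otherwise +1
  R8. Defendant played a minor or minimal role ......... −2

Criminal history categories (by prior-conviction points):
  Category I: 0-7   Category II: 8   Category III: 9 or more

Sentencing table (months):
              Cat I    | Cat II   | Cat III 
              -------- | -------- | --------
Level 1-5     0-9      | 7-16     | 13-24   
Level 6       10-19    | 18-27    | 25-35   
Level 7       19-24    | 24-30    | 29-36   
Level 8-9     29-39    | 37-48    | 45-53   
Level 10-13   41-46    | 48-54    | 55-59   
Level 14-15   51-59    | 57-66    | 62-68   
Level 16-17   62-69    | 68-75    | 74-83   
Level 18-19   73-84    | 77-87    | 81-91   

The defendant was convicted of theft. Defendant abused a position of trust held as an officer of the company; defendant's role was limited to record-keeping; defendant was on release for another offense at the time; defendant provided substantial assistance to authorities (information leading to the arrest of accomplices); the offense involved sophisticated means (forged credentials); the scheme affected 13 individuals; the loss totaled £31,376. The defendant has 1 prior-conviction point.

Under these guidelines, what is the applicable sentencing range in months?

41-46 months

Base offense level for theft: 7.
R1 applies: 7 − 3 = 4.
R2 applies: 4 + 2 = 6.
R4 applies: 6 + 3 = 9.
R5 applies (level before this adjustment is 9 < 13, so +1): 9 + 1 = 10.
R6 applies: 10 + 3 = 13.
R7 applies (level before this adjustment is 13 < 17, so +1): 13 + 1 = 14.
R8 applies: 14 − 2 = 12.
Final offense level: 12.
Criminal history: 1 prior point → Category I (0-7).
Level 12 falls in the 10-13 band.
Grid: Level 10-13 × Category I = 41-46 months.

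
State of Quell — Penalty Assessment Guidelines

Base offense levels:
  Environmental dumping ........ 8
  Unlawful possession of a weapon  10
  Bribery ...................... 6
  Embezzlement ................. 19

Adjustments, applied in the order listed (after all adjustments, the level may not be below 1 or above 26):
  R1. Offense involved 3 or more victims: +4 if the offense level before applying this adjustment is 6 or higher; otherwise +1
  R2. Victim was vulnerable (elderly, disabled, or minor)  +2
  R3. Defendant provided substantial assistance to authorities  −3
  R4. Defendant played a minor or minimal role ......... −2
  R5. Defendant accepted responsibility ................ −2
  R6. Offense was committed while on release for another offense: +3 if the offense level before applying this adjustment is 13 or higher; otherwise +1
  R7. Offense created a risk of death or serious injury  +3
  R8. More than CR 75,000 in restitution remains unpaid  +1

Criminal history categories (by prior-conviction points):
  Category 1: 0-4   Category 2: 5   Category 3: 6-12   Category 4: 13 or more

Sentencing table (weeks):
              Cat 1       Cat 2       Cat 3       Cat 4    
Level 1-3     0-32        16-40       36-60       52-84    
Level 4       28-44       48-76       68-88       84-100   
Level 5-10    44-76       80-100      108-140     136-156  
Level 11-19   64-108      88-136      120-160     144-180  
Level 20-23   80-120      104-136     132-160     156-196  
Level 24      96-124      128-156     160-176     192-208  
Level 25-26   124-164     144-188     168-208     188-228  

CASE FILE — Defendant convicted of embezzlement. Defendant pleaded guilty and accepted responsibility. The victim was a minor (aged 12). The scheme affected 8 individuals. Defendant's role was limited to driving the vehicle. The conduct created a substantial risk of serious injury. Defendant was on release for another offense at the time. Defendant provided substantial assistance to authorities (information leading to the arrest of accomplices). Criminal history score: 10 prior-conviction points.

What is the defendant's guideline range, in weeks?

160-176 weeks

Base offense level for embezzlement: 19.
R1 applies (level before this adjustment is 19 ≥ 6, so +4): 19 + 4 = 23.
R2 applies: 23 + 2 = 25.
R3 applies: 25 − 3 = 22.
R4 applies: 22 − 2 = 20.
R5 applies: 20 − 2 = 18.
R6 applies (level before this adjustment is 18 ≥ 13, so +3): 18 + 3 = 21.
R7 applies: 21 + 3 = 24.
R8 does not apply.
Final offense level: 24.
Criminal history: 10 prior points → Category 3 (6-12).
Level 24 falls in the 24 band.
Grid: Level 24 × Category 3 = 160-176 weeks.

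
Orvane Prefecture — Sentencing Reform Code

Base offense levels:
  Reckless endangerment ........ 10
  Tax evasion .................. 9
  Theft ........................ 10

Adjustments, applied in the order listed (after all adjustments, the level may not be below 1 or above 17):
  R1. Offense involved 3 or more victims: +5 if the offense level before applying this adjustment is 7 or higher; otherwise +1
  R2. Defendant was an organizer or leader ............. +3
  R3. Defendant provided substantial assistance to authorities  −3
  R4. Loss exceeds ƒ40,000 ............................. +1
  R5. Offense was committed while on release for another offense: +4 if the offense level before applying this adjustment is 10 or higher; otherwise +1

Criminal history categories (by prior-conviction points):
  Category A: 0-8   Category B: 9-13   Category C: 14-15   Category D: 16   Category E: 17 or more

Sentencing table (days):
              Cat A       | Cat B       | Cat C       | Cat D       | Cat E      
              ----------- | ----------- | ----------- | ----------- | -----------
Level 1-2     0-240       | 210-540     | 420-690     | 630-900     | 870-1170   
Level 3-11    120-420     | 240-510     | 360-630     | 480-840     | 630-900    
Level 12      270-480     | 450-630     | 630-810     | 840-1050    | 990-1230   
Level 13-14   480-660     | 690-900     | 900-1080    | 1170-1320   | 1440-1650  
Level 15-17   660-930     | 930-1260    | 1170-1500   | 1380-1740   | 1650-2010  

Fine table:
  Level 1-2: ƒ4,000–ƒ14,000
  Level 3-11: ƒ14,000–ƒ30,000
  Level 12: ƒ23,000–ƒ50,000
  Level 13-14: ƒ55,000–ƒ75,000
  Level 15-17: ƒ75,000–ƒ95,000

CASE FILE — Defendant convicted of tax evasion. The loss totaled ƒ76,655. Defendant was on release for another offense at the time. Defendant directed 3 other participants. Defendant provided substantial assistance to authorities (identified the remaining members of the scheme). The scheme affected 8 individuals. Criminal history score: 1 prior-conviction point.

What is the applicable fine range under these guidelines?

Base offense level for tax evasion: 9.
R1 applies (level before this adjustment is 9 ≥ 7, so +5): 9 + 5 = 14.
R2 applies: 14 + 3 = 17.
R3 applies: 17 − 3 = 14.
R4 applies: 14 + 1 = 15.
R5 applies (level before this adjustment is 15 ≥ 10, so +4): 15 + 4 = 19.
Level 19 exceeds the maximum of 17; capped at 17.
Final offense level: 17.
Level 17 falls in the 15-17 band.
Fine table: Level 15-17 → ƒ75,000–ƒ95,000.

ƒ75,000–ƒ95,000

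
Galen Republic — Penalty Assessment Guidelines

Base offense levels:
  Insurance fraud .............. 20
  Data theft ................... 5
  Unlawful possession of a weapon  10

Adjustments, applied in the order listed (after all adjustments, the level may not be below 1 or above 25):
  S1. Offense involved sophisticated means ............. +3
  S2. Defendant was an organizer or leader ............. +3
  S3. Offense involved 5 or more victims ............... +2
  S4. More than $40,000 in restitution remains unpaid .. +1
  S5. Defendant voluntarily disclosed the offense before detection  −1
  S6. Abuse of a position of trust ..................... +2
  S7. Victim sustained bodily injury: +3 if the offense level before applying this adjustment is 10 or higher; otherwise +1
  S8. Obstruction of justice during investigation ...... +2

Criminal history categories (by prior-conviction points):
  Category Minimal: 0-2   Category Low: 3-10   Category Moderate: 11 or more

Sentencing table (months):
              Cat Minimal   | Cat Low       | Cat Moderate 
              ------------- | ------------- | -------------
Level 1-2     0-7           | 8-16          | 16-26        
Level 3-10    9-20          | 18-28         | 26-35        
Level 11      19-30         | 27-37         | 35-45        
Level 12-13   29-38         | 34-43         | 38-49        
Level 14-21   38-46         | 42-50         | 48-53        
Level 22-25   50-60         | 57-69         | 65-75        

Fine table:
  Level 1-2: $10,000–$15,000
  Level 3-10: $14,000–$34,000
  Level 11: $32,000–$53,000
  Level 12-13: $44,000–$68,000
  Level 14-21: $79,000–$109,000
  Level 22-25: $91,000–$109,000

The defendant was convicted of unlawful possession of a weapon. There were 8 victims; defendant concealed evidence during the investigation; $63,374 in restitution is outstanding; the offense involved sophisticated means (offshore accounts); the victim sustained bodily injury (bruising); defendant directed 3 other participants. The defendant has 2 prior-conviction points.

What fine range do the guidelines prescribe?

Base offense level for unlawful possession of a weapon: 10.
S1 applies: 10 + 3 = 13.
S2 applies: 13 + 3 = 16.
S3 applies: 16 + 2 = 18.
S4 applies: 18 + 1 = 19.
S7 applies (level before this adjustment is 19 ≥ 10, so +3): 19 + 3 = 22.
S8 applies: 22 + 2 = 24.
Final offense level: 24.
Level 24 falls in the 22-25 band.
Fine table: Level 22-25 → $91,000–$109,000.

$91,000–$109,000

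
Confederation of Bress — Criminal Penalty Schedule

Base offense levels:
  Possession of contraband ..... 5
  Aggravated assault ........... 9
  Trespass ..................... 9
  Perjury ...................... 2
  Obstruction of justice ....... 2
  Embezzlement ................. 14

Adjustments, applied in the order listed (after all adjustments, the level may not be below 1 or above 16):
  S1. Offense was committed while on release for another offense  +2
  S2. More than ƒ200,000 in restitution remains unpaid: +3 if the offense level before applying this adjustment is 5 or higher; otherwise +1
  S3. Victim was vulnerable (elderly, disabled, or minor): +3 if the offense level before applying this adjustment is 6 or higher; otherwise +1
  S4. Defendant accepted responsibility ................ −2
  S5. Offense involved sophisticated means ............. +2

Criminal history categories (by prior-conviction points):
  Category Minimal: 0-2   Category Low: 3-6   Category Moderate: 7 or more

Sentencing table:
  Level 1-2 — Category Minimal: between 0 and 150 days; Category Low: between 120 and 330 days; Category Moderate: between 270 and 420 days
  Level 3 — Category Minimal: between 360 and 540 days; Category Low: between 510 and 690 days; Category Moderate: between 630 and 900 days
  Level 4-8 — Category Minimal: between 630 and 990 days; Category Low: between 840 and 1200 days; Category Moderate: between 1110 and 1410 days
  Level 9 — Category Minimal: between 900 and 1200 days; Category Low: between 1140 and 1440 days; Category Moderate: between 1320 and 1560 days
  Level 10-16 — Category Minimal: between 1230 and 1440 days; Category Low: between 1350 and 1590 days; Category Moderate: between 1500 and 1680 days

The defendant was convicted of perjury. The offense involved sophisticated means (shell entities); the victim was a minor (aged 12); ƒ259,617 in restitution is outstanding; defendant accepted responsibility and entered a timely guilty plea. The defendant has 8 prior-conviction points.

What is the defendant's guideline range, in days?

Base offense level for perjury: 2.
S2 applies (level before this adjustment is 2 < 5, so +1): 2 + 1 = 3.
S3 applies (level before this adjustment is 3 < 6, so +1): 3 + 1 = 4.
S4 applies: 4 − 2 = 2.
S5 applies: 2 + 2 = 4.
Final offense level: 4.
Criminal history: 8 prior points → Category Moderate (7+).
Level 4 falls in the 4-8 band.
Grid: Level 4-8 × Category Moderate = 1110-1410 days.

1110-1410 days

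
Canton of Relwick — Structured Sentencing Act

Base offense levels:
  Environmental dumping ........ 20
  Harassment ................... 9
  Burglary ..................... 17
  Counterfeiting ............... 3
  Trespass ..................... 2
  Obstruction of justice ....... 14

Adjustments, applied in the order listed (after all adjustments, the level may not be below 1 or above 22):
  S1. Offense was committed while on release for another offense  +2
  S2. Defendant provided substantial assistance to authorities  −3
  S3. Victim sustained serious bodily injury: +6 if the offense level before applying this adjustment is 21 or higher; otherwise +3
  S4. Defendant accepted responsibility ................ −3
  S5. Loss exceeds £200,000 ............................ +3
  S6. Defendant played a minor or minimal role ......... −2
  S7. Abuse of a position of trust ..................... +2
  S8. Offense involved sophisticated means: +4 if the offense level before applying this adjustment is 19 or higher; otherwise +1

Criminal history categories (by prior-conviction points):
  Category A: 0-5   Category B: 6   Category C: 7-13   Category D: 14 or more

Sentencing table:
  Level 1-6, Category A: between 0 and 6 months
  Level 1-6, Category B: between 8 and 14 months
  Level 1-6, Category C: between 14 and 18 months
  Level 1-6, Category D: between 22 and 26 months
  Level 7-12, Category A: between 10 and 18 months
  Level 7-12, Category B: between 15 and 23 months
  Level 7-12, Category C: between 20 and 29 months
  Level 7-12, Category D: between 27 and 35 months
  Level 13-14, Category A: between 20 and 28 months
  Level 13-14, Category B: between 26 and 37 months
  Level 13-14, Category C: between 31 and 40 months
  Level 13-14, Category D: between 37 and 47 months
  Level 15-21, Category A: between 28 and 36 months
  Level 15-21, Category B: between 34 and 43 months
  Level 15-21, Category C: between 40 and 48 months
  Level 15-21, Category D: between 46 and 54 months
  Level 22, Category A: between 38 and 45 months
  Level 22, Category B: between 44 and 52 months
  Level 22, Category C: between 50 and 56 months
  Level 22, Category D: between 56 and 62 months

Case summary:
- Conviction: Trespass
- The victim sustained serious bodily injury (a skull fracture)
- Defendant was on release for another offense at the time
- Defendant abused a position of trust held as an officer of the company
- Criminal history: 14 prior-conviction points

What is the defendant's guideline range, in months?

27-35 months

Base offense level for trespass: 2.
S1 applies: 2 + 2 = 4.
S2 does not apply.
S3 applies (level before this adjustment is 4 < 21, so +3): 4 + 3 = 7.
S5 does not apply.
S6 does not apply.
S7 applies: 7 + 2 = 9.
Final offense level: 9.
Criminal history: 14 prior points → Category D (14+).
Level 9 falls in the 7-12 band.
Grid: Level 7-12 × Category D = 27-35 months.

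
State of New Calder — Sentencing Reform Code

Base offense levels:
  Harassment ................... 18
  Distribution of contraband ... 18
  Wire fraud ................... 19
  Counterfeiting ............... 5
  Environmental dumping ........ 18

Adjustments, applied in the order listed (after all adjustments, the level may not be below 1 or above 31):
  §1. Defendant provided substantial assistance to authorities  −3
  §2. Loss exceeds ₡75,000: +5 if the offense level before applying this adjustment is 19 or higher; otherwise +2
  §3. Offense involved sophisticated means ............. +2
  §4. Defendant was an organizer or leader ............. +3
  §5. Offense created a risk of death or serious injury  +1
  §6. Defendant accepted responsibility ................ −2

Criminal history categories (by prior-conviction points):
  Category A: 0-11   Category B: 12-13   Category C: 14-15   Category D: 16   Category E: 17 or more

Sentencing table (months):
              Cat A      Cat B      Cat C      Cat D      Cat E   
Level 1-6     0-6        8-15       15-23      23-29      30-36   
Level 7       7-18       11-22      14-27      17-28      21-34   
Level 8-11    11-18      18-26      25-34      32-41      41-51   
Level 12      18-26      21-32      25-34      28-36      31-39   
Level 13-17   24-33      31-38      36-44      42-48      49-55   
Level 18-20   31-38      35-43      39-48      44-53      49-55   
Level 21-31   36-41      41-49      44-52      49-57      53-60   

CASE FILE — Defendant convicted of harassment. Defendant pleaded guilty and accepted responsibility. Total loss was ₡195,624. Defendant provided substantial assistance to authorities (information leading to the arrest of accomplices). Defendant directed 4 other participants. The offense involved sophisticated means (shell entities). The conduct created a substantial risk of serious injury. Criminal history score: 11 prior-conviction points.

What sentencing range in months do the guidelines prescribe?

Base offense level for harassment: 18.
§1 applies: 18 − 3 = 15.
§2 applies (level before this adjustment is 15 < 19, so +2): 15 + 2 = 17.
§3 applies: 17 + 2 = 19.
§4 applies: 19 + 3 = 22.
§5 applies: 22 + 1 = 23.
§6 applies: 23 − 2 = 21.
Final offense level: 21.
Criminal history: 11 prior points → Category A (0-11).
Level 21 falls in the 21-31 band.
Grid: Level 21-31 × Category A = 36-41 months.

36-41 months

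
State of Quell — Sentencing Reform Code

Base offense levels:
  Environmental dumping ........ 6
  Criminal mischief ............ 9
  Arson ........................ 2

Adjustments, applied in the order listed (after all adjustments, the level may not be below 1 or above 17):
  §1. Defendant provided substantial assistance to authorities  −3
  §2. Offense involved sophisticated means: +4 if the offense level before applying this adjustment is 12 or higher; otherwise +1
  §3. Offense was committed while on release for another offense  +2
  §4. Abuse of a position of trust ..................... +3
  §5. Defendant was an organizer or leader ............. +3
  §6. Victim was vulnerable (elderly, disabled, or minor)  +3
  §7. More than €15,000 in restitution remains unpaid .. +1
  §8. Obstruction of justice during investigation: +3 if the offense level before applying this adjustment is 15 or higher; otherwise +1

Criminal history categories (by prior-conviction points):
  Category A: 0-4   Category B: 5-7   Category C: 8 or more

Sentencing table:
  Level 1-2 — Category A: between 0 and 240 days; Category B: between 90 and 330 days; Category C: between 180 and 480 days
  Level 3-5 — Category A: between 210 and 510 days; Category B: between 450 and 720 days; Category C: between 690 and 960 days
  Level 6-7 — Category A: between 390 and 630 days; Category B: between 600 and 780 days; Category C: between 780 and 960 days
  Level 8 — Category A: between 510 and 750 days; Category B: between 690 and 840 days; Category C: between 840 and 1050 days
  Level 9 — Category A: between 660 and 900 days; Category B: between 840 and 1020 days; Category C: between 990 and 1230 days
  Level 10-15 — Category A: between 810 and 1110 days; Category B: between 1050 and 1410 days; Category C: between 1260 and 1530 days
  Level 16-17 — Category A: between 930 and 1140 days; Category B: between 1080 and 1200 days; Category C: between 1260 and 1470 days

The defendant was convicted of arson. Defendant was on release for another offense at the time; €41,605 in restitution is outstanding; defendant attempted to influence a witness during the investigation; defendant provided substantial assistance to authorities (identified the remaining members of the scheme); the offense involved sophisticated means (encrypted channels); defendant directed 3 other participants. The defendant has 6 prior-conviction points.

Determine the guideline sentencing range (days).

Base offense level for arson: 2.
§1 applies: 2 − 3 = -1.
§2 applies (level before this adjustment is -1 < 12, so +1): -1 + 1 = 0.
§3 applies: 0 + 2 = 2.
§4 does not apply.
§5 applies: 2 + 3 = 5.
§7 applies: 5 + 1 = 6.
§8 applies (level before this adjustment is 6 < 15, so +1): 6 + 1 = 7.
Final offense level: 7.
Criminal history: 6 prior points → Category B (5-7).
Level 7 falls in the 6-7 band.
Grid: Level 6-7 × Category B = 600-780 days.

600-780 days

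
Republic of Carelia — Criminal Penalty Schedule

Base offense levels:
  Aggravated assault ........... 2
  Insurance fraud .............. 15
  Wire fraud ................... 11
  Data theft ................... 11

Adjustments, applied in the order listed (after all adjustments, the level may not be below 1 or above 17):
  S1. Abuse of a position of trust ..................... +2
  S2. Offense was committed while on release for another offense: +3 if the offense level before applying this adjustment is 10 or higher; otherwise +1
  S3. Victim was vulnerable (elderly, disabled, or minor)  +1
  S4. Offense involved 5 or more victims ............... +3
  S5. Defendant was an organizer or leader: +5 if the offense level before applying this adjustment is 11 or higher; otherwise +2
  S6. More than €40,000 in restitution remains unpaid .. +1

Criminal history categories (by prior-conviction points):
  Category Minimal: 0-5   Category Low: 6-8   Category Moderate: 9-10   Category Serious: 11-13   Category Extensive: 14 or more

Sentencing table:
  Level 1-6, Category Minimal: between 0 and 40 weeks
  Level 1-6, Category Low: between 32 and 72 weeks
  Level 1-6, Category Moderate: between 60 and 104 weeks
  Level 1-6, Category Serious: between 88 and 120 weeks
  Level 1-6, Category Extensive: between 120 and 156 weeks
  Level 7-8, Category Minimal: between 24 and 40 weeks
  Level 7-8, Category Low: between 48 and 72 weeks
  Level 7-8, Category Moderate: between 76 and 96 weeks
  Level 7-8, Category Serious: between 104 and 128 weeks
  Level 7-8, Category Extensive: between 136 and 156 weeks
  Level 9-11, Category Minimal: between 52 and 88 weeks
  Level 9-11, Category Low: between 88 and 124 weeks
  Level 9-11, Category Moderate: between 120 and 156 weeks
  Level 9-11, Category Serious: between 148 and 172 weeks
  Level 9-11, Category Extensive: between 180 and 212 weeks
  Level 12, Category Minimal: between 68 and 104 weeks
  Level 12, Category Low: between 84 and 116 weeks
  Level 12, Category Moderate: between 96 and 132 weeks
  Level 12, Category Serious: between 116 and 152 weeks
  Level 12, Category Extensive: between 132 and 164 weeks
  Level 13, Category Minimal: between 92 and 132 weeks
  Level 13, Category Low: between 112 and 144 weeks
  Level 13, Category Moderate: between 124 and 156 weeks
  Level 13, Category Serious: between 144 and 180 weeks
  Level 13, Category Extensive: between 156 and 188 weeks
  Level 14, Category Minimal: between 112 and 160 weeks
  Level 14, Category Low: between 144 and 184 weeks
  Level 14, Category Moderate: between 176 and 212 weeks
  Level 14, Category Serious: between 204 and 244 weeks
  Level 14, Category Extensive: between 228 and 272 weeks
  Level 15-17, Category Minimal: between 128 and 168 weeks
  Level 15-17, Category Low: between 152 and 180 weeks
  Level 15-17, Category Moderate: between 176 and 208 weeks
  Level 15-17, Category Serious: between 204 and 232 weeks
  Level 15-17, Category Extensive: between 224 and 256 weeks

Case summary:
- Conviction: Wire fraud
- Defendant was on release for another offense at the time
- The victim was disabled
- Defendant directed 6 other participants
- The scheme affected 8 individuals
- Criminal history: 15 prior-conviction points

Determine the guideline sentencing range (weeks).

224-256 weeks

Base offense level for wire fraud: 11.
S1 does not apply.
S2 applies (level before this adjustment is 11 ≥ 10, so +3): 11 + 3 = 14.
S3 applies: 14 + 1 = 15.
S4 applies: 15 + 3 = 18.
S5 applies (level before this adjustment is 18 ≥ 11, so +5): 18 + 5 = 23.
S6 does not apply.
Level 23 exceeds the maximum of 17; capped at 17.
Final offense level: 17.
Criminal history: 15 prior points → Category Extensive (14+).
Level 17 falls in the 15-17 band.
Grid: Level 15-17 × Category Extensive = 224-256 weeks.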